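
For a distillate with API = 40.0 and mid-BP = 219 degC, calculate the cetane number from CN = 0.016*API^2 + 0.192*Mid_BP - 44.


CN = 0.016 * 40.0^2 + 0.192 * 219 - 44
CN = 25.6 + 42.048 - 44 = 23.648

23.648


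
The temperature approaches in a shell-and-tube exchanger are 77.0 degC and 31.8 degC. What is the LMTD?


LMTD = (dT1 - dT2) / ln(dT1/dT2)
= (77.0 - 31.8) / ln(77.0 / 31.8) = 45.2 / 0.884339 = 51.11

51.11 degC


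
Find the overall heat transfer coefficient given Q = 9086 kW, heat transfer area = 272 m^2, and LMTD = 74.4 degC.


From Q = U*A*LMTD, U = Q / (A * LMTD)
U = 9086 / (272 * 74.4) = 9086 / 20236.8 = 0.4490

0.4490 kW/(m^2*K)


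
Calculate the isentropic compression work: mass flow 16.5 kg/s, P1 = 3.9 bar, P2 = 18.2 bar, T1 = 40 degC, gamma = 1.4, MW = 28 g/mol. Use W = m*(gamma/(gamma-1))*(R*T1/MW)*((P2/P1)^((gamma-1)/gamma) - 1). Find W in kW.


Isentropic work: W = m*(gamma/(gamma-1))*(R*T1/MW)*((P2/P1)^((gamma-1)/gamma) - 1)
T1 = 40 + 273.15 = 313.15 K
Pressure ratio = 18.2 / 3.9 = 4.66667
Exponent = (1.4 - 1)/1.4 = 0.285714
(P2/P1)^exp - 1 = 4.66667^0.285714 - 1 = 0.552904
W = 16.5 * 1.4 / 0.4 * 8.314 * 313.15 / 28 * 0.552904 = 2969

2969 kW


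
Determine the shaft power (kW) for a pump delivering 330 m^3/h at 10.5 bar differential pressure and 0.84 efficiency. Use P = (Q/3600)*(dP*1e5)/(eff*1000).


Q = 330 / 3600 = 0.0916667 m^3/s
P = 0.0916667 * (10.5 * 1e5) / 0.84 / 1000 = 114.6

114.6 kW


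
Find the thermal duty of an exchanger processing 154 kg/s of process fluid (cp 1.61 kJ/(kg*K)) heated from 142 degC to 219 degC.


Q = m_dot * cp * delta_T
delta_T = 219 - 142 = 77 K
Q = 154 * 1.61 * 77
= 247.94 * 77
= 19091.38 kW

19091.38 kW


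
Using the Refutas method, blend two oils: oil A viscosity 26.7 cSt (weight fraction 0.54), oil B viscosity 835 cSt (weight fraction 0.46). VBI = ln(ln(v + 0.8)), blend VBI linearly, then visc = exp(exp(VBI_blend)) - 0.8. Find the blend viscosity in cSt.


Refutas method: VBN_i = 14.534*ln(ln(visc_i + 0.8)) + 10.975, blended linearly by mass fraction; since VBN is linear in VBI_i = ln(ln(visc_i + 0.8)) and the fractions sum to 1, blend VBI directly: visc = exp(exp(VBI_blend)) - 0.8
VBI_1 = ln(ln(26.7 + 0.8)) = 1.19821
VBI_2 = ln(ln(835 + 0.8)) = 1.90634
VBI_blend = 0.54 * 1.19821 + 0.46 * 1.90634 = 1.52395
visc_blend = exp(exp(1.52395)) - 0.8 = 97.73

97.73 cSt


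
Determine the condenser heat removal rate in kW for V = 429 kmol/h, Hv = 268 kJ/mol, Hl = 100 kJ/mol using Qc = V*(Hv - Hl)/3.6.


Qc = 429 * (268 - 100) / 3.6 = 429 * 168 / 3.6 = 20020

20020 kW


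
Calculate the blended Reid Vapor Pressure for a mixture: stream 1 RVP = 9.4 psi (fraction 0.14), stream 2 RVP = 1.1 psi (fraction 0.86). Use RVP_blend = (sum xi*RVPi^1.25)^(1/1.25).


Chevron index: RVP_blend = (sum xi*RVPi^1.25)^(1/1.25)
RVP^1.25 terms: 0.14 * 9.4^1.25 + 0.86 * 1.1^1.25 = 3.27311
RVP_blend = 3.27311^(1/1.25) = 2.582

2.582 psi


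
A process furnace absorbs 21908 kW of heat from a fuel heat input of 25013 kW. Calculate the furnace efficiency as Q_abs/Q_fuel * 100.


Furnace efficiency = Q_absorbed / Q_fuel * 100
= 21908 / 25013 * 100 = 87.59

87.59 %


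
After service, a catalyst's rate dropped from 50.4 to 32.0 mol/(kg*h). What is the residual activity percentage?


Activity (%) = (rate_used / rate_fresh) * 100
rate_used = 32.0, rate_fresh = 50.4
= (32.0 / 50.4) * 100
= 0.6349 * 100 = 63.49

63.49 %


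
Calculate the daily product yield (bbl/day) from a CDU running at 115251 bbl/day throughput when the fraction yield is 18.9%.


Crude throughput = 115251 bbl/day
Fraction yield = 18.9%
yield = throughput * fraction / 100
yield = 115251 * 18.9 / 100 = 21782.439

21782.439 bbl/day


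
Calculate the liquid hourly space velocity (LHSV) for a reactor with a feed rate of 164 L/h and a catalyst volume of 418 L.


LHSV = volumetric feed rate / catalyst volume
= 164 L/h / 418 L
= 0.3923 h^-1

0.3923 h^-1


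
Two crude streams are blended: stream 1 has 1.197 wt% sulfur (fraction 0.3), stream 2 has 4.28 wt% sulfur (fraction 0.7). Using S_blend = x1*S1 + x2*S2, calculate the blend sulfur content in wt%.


Linear sulfur blending: S_blend = x1*S1 + x2*S2
Contribution 1: 0.3 * 1.197 = 0.3591 wt%
Contribution 2: 0.7 * 4.28 = 2.996 wt%
S_blend = 0.3591 + 2.996 = 3.3551

3.3551 wt%


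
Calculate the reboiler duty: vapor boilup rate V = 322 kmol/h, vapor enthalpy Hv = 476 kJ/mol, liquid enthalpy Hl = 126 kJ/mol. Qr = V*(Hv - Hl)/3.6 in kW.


Qr = 322 * (476 - 126) / 3.6 = 322 * 350 / 3.6 = 31310

31310 kW


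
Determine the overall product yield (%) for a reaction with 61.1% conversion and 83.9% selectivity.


Overall yield = conversion (%) * selectivity (%) / 100
Conversion = 61.1%, Selectivity = 83.9%
Y = 61.1 * 83.9 / 100
= 51.2629 %

51.2629 %


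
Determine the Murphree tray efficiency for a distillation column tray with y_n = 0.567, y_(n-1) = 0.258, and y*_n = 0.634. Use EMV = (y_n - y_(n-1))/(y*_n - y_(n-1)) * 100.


Murphree vapor efficiency: EMV = (y_n - y_(n-1)) / (y*_n - y_(n-1)) * 100
EMV = (0.567 - 0.258) / (0.634 - 0.258) * 100 = 0.309 / 0.376 * 100 = 82.18

82.18 %


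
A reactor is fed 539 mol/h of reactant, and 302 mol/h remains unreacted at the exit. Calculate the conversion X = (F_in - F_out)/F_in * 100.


X = (F_in - F_out) / F_in * 100
Moles reacted = 539 - 302 = 237
X = 237 / 539 * 100
= 0.4397 * 100
= 43.97 %

43.97 %


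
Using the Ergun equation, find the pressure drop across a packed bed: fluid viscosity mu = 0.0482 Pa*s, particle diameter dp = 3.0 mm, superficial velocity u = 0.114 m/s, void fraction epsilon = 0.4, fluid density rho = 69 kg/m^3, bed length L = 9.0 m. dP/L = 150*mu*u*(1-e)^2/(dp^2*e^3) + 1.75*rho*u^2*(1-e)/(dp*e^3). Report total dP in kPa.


dp = 3.0 mm = 0.003 m
Viscous term = 150*0.0482*0.114*(1-0.4)^2 / (0.003^2*0.4^3) = 515137
Inertial term = 1.75*69*0.114^2*(1-0.4) / (0.003*0.4^3) = 4903.96
dP/L = 515137 + 4903.96 = 520041 Pa/m
dP = 520041 * 9.0 / 1000 = 4680 kPa

4680 kPa


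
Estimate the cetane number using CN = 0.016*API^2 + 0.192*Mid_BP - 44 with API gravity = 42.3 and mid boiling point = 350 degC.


CN = 0.016 * 42.3^2 + 0.192 * 350 - 44
CN = 28.62864 + 67.2 - 44 = 51.82864

51.82864


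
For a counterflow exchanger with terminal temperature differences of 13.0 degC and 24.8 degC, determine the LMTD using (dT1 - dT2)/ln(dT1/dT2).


LMTD = (dT1 - dT2) / ln(dT1/dT2)
= (13.0 - 24.8) / ln(13.0 / 24.8) = -11.8 / -0.645894 = 18.27

18.27 degC


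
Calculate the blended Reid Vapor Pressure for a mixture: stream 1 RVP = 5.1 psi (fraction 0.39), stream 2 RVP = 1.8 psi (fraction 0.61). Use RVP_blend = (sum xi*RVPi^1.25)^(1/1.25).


Chevron index: RVP_blend = (sum xi*RVPi^1.25)^(1/1.25)
RVP^1.25 terms: 0.39 * 5.1^1.25 + 0.61 * 1.8^1.25 = 4.26081
RVP_blend = 4.26081^(1/1.25) = 3.189

3.189 psi


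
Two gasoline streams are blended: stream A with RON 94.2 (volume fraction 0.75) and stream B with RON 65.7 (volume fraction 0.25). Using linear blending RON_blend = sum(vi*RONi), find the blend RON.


Linear blending: RON_blend = sum(vi * RONi)
Contribution 1: 0.75 * 94.2 = 70.65
Contribution 2: 0.25 * 65.7 = 16.425
RON_blend = 70.65 + 16.425 = 87.075

87.075


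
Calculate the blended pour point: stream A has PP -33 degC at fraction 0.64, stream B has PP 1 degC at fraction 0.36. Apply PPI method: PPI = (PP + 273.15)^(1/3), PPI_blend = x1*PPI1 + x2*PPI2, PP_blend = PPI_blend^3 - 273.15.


PPI_1 = (-33 + 273.15)^(1/3) = 6.215759
PPI_2 = (1 + 273.15)^(1/3) = 6.49625
PPI_blend = 0.64 * 6.215759 + 0.36 * 6.49625 = 6.316736
PP_blend = 6.316736^3 - 273.15 = 252.0451 - 273.15 = -21.1

-21.1 degC


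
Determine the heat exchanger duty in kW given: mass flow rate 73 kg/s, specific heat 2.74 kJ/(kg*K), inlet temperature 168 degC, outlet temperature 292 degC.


Q = m_dot * cp * delta_T
delta_T = 292 - 168 = 124 K
Q = 73 * 2.74 * 124
= 200.02 * 124
= 24802.48 kW

24802.48 kW


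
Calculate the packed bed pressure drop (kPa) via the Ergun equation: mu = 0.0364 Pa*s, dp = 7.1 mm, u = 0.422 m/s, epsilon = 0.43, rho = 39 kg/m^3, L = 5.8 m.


dp = 7.1 mm = 0.0071 m
Viscous term = 150*0.0364*0.422*(1-0.43)^2 / (0.0071^2*0.43^3) = 186781
Inertial term = 1.75*39*0.422^2*(1-0.43) / (0.0071*0.43^3) = 12272.7
dP/L = 186781 + 12272.7 = 199054 Pa/m
dP = 199054 * 5.8 / 1000 = 1155 kPa

1155 kPa


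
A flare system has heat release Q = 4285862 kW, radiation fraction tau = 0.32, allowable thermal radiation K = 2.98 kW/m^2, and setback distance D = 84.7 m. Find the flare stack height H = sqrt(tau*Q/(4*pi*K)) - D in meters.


tau*Q/(4*pi*K) = 0.32 * 4285862 / (4 * pi * 2.98) = 36623.7
sqrt(36623.7) = 191.373
H = 191.373 - 84.7 = 106.7

106.7 m


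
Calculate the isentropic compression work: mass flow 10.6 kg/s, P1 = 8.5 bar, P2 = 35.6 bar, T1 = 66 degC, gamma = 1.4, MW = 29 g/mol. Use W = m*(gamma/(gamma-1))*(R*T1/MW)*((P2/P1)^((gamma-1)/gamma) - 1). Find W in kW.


Isentropic work: W = m*(gamma/(gamma-1))*(R*T1/MW)*((P2/P1)^((gamma-1)/gamma) - 1)
T1 = 66 + 273.15 = 339.15 K
Pressure ratio = 35.6 / 8.5 = 4.18824
Exponent = (1.4 - 1)/1.4 = 0.285714
(P2/P1)^exp - 1 = 4.18824^0.285714 - 1 = 0.505647
W = 10.6 * 1.4 / 0.4 * 8.314 * 339.15 / 29 * 0.505647 = 1824

1824 kW


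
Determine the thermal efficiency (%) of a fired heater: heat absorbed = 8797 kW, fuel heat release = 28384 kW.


Furnace efficiency = Q_absorbed / Q_fuel * 100
= 8797 / 28384 * 100 = 30.99

30.99 %


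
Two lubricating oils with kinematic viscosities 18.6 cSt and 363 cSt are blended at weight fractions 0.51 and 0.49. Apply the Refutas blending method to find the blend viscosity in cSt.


Refutas method: VBN_i = 14.534*ln(ln(visc_i + 0.8)) + 10.975, blended linearly by mass fraction; since VBN is linear in VBI_i = ln(ln(visc_i + 0.8)) and the fractions sum to 1, blend VBI directly: visc = exp(exp(VBI_blend)) - 0.8
VBI_1 = ln(ln(18.6 + 0.8)) = 1.08697
VBI_2 = ln(ln(363 + 0.8)) = 1.77438
VBI_blend = 0.51 * 1.08697 + 0.49 * 1.77438 = 1.4238
visc_blend = exp(exp(1.4238)) - 0.8 = 62.82

62.82 cSt


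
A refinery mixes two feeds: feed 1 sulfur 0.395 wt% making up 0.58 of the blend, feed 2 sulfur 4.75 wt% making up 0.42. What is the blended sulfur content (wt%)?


Linear sulfur blending: S_blend = x1*S1 + x2*S2
Contribution 1: 0.58 * 0.395 = 0.2291 wt%
Contribution 2: 0.42 * 4.75 = 1.995 wt%
S_blend = 0.2291 + 1.995 = 2.2241

2.2241 wt%


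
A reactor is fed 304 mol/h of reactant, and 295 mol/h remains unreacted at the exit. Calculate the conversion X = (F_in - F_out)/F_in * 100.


X = (F_in - F_out) / F_in * 100
Moles reacted = 304 - 295 = 9
X = 9 / 304 * 100
= 0.02961 * 100
= 2.961 %

2.961 %


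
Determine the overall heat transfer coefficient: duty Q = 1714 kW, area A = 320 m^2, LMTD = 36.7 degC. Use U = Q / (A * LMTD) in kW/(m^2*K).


From Q = U*A*LMTD, U = Q / (A * LMTD)
U = 1714 / (320 * 36.7) = 1714 / 11744 = 0.1459

0.1459 kW/(m^2*K)


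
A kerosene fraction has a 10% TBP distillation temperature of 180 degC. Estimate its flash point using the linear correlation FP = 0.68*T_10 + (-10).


FP = 0.68 * 180 + (-10) = 112.4

112.4 degC


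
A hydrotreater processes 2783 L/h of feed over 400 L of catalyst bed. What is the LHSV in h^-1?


LHSV = volumetric feed rate / catalyst volume
= 2783 L/h / 400 L
= 6.957 h^-1

6.957 h^-1


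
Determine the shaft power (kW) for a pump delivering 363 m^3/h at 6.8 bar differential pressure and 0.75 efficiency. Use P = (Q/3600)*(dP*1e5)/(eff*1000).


Q = 363 / 3600 = 0.100833 m^3/s
P = 0.100833 * (6.8 * 1e5) / 0.75 / 1000 = 91.42

91.42 kW


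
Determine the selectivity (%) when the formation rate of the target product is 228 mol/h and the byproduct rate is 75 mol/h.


Selectivity = desired / (desired + undesired) * 100
Total products = 228 + 75 = 303 mol/h
S = 228 / 303 * 100
= 0.7525 * 100
= 75.25 %

75.25 %


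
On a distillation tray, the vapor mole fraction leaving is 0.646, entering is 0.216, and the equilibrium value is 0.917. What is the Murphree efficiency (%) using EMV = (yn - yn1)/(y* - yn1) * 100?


Murphree vapor efficiency: EMV = (y_n - y_(n-1)) / (y*_n - y_(n-1)) * 100
EMV = (0.646 - 0.216) / (0.917 - 0.216) * 100 = 0.43 / 0.701 * 100 = 61.34

61.34 %


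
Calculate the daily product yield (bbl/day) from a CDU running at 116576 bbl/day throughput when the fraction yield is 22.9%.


Crude throughput = 116576 bbl/day
Fraction yield = 22.9%
yield = throughput * fraction / 100
yield = 116576 * 22.9 / 100 = 26695.904

26695.904 bbl/day


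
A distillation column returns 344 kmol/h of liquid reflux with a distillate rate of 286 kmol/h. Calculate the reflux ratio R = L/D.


Reflux ratio definition: R = L / D (liquid returned / distillate withdrawn)
L = 344 kmol/h, D = 286 kmol/h
R = 344 / 286 = 1.203

1.203


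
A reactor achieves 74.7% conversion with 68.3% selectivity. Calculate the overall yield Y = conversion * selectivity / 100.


Overall yield = conversion (%) * selectivity (%) / 100
Conversion = 74.7%, Selectivity = 68.3%
Y = 74.7 * 68.3 / 100
= 51.0201 %

51.0201 %


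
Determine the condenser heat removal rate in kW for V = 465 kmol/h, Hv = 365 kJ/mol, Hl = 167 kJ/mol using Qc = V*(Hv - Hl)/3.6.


Qc = 465 * (365 - 167) / 3.6 = 465 * 198 / 3.6 = 25580

25580 kW


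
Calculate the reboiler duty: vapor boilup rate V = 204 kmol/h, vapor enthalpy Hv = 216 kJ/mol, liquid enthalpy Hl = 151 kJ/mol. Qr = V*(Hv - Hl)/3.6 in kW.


Qr = 204 * (216 - 151) / 3.6 = 204 * 65 / 3.6 = 3683

3683 kW


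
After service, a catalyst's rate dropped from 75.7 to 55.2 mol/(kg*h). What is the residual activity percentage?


Activity (%) = (rate_used / rate_fresh) * 100
rate_used = 55.2, rate_fresh = 75.7
= (55.2 / 75.7) * 100
= 0.7292 * 100 = 72.92

72.92 %


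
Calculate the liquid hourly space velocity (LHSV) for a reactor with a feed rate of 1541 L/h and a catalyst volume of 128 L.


LHSV = volumetric feed rate / catalyst volume
= 1541 L/h / 128 L
= 12.04 h^-1

12.04 h^-1


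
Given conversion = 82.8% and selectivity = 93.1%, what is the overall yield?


Overall yield = conversion (%) * selectivity (%) / 100
Conversion = 82.8%, Selectivity = 93.1%
Y = 82.8 * 93.1 / 100
= 77.0868 %

77.0868 %


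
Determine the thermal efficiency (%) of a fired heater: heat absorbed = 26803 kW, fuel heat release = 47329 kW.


Furnace efficiency = Q_absorbed / Q_fuel * 100
= 26803 / 47329 * 100 = 56.63

56.63 %


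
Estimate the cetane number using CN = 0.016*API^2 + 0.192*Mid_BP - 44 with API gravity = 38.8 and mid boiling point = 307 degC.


CN = 0.016 * 38.8^2 + 0.192 * 307 - 44
CN = 24.08704 + 58.944 - 44 = 39.03104

39.03104


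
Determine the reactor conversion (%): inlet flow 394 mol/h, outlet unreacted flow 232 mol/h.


X = (F_in - F_out) / F_in * 100
Moles reacted = 394 - 232 = 162
X = 162 / 394 * 100
= 0.4112 * 100
= 41.12 %

41.12 %


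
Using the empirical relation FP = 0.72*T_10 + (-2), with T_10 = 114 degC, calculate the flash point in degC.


FP = 0.72 * 114 + (-2) = 80.08

80.08 degC


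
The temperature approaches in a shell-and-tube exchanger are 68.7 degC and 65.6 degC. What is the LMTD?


LMTD = (dT1 - dT2) / ln(dT1/dT2)
= (68.7 - 65.6) / ln(68.7 / 65.6) = 3.1 / 0.0461735 = 67.14

67.14 degC


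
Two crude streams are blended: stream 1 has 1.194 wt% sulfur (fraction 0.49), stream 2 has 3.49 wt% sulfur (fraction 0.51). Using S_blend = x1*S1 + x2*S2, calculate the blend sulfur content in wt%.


Linear sulfur blending: S_blend = x1*S1 + x2*S2
Contribution 1: 0.49 * 1.194 = 0.58506 wt%
Contribution 2: 0.51 * 3.49 = 1.7799 wt%
S_blend = 0.58506 + 1.7799 = 2.36496

2.36496 wt%


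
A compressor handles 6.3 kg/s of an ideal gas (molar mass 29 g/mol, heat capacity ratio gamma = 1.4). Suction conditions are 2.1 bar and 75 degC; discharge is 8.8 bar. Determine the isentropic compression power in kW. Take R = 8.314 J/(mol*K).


Isentropic work: W = m*(gamma/(gamma-1))*(R*T1/MW)*((P2/P1)^((gamma-1)/gamma) - 1)
T1 = 75 + 273.15 = 348.15 K
Pressure ratio = 8.8 / 2.1 = 4.19048
Exponent = (1.4 - 1)/1.4 = 0.285714
(P2/P1)^exp - 1 = 4.19048^0.285714 - 1 = 0.505877
W = 6.3 * 1.4 / 0.4 * 8.314 * 348.15 / 29 * 0.505877 = 1113

1113 kW


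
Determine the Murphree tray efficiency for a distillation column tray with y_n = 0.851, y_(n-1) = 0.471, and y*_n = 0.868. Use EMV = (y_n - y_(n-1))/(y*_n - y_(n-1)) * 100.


Murphree vapor efficiency: EMV = (y_n - y_(n-1)) / (y*_n - y_(n-1)) * 100
EMV = (0.851 - 0.471) / (0.868 - 0.471) * 100 = 0.38 / 0.397 * 100 = 95.72

95.72 %


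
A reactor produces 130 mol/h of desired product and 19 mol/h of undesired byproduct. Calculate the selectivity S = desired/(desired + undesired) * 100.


Selectivity = desired / (desired + undesired) * 100
Total products = 130 + 19 = 149 mol/h
S = 130 / 149 * 100
= 0.8725 * 100
= 87.25 %

87.25 %


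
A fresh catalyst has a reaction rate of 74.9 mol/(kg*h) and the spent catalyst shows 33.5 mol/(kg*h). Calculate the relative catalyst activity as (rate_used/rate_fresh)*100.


Activity (%) = (rate_used / rate_fresh) * 100
rate_used = 33.5, rate_fresh = 74.9
= (33.5 / 74.9) * 100
= 0.4473 * 100 = 44.73

44.73 %


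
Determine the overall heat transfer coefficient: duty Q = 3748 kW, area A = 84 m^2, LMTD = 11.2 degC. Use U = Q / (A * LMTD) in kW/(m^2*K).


From Q = U*A*LMTD, U = Q / (A * LMTD)
U = 3748 / (84 * 11.2) = 3748 / 940.8 = 3.984

3.984 kW/(m^2*K)


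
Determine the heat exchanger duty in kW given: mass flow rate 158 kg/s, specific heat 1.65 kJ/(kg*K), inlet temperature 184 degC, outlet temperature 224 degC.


Q = m_dot * cp * delta_T
delta_T = 224 - 184 = 40 K
Q = 158 * 1.65 * 40
= 260.7 * 40
= 10428 kW

10428 kW


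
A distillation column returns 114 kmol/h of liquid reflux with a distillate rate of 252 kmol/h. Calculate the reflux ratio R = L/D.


Reflux ratio definition: R = L / D (liquid returned / distillate withdrawn)
L = 114 kmol/h, D = 252 kmol/h
R = 114 / 252 = 0.4524

0.4524


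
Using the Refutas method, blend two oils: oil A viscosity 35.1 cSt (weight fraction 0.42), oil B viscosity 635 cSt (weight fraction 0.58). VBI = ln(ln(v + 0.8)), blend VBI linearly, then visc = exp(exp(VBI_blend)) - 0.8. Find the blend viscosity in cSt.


Refutas method: VBN_i = 14.534*ln(ln(visc_i + 0.8)) + 10.975, blended linearly by mass fraction; since VBN is linear in VBI_i = ln(ln(visc_i + 0.8)) and the fractions sum to 1, blend VBI directly: visc = exp(exp(VBI_blend)) - 0.8
VBI_1 = ln(ln(35.1 + 0.8)) = 1.27557
VBI_2 = ln(ln(635 + 0.8)) = 1.86484
VBI_blend = 0.42 * 1.27557 + 0.58 * 1.86484 = 1.61735
visc_blend = exp(exp(1.61735)) - 0.8 = 153.6

153.6 cSt


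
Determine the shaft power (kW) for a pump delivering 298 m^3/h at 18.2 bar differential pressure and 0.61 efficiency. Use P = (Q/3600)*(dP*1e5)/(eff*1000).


Q = 298 / 3600 = 0.0827778 m^3/s
P = 0.0827778 * (18.2 * 1e5) / 0.61 / 1000 = 247.0

247.0 kW


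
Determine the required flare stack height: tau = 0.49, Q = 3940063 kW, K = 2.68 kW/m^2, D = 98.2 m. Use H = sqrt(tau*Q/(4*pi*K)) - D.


tau*Q/(4*pi*K) = 0.49 * 3940063 / (4 * pi * 2.68) = 57326.4
sqrt(57326.4) = 239.429
H = 239.429 - 98.2 = 141.2

141.2 m


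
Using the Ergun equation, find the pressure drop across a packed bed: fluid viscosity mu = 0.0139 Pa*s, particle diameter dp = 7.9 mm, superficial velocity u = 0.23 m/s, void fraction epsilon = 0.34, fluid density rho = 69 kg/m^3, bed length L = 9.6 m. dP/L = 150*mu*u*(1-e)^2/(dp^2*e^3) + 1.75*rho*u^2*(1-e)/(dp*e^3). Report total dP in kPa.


dp = 7.9 mm = 0.0079 m
Viscous term = 150*0.0139*0.23*(1-0.34)^2 / (0.0079^2*0.34^3) = 85159.1
Inertial term = 1.75*69*0.23^2*(1-0.34) / (0.0079*0.34^3) = 13577.6
dP/L = 85159.1 + 13577.6 = 98736.7 Pa/m
dP = 98736.7 * 9.6 / 1000 = 947.9 kPa

947.9 kPa


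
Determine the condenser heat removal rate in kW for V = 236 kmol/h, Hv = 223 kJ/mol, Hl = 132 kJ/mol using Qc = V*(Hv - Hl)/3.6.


Qc = 236 * (223 - 132) / 3.6 = 236 * 91 / 3.6 = 5966

5966 kW


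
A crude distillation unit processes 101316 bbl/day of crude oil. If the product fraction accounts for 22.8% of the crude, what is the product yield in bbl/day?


Crude throughput = 101316 bbl/day
Fraction yield = 22.8%
yield = throughput * fraction / 100
yield = 101316 * 22.8 / 100 = 23100.048

23100.048 bbl/day


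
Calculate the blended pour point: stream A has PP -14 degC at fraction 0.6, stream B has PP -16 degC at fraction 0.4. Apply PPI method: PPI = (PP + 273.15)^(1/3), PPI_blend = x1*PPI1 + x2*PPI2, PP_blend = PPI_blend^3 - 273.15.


PPI_1 = (-14 + 273.15)^(1/3) = 6.375541
PPI_2 = (-16 + 273.15)^(1/3) = 6.359098
PPI_blend = 0.6 * 6.375541 + 0.4 * 6.359098 = 6.368964
PP_blend = 6.368964^3 - 273.15 = 258.3488 - 273.15 = -14.8

-14.8 degC


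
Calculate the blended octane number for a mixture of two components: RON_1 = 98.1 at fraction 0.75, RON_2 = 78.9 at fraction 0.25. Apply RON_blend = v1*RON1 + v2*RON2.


Linear blending: RON_blend = sum(vi * RONi)
Contribution 1: 0.75 * 98.1 = 73.575
Contribution 2: 0.25 * 78.9 = 19.725
RON_blend = 73.575 + 19.725 = 93.3

93.3


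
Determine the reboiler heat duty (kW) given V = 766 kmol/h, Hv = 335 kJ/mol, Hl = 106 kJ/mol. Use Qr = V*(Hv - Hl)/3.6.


Qr = 766 * (335 - 106) / 3.6 = 766 * 229 / 3.6 = 48730

48730 kW


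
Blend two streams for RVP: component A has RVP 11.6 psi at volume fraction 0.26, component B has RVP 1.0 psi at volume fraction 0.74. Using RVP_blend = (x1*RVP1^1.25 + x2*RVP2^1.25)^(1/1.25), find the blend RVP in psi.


Chevron index: RVP_blend = (sum xi*RVPi^1.25)^(1/1.25)
RVP^1.25 terms: 0.26 * 11.6^1.25 + 0.74 * 1.0^1.25 = 6.30603
RVP_blend = 6.30603^(1/1.25) = 4.363

4.363 psi


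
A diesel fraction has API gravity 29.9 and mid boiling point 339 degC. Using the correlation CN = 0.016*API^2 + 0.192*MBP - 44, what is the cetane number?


CN = 0.016 * 29.9^2 + 0.192 * 339 - 44
CN = 14.30416 + 65.088 - 44 = 35.39216

35.39216


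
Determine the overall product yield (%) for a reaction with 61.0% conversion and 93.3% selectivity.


Overall yield = conversion (%) * selectivity (%) / 100
Conversion = 61.0%, Selectivity = 93.3%
Y = 61.0 * 93.3 / 100
= 56.913 %

56.913 %


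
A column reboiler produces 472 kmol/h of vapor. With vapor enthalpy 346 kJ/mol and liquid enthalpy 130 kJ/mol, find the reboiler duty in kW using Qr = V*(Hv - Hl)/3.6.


Qr = 472 * (346 - 130) / 3.6 = 472 * 216 / 3.6 = 28320

28320 kW


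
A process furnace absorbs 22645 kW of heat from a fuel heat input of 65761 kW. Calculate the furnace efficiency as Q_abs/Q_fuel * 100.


Furnace efficiency = Q_absorbed / Q_fuel * 100
= 22645 / 65761 * 100 = 34.44

34.44 %


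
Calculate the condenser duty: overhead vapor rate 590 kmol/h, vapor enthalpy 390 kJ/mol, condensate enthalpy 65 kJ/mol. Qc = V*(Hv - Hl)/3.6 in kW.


Qc = 590 * (390 - 65) / 3.6 = 590 * 325 / 3.6 = 53260

53260 kW


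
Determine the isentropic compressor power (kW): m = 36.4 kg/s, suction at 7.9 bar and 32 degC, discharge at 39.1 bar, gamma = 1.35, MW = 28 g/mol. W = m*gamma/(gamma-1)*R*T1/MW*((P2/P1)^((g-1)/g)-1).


Isentropic work: W = m*(gamma/(gamma-1))*(R*T1/MW)*((P2/P1)^((gamma-1)/gamma) - 1)
T1 = 32 + 273.15 = 305.15 K
Pressure ratio = 39.1 / 7.9 = 4.94937
Exponent = (1.35 - 1)/1.35 = 0.259259
(P2/P1)^exp - 1 = 4.94937^0.259259 - 1 = 0.513799
W = 36.4 * 1.35 / 0.35 * 8.314 * 305.15 / 28 * 0.513799 = 6536

6536 kW


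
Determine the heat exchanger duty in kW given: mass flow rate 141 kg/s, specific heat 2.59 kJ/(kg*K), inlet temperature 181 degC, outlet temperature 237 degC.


Q = m_dot * cp * delta_T
delta_T = 237 - 181 = 56 K
Q = 141 * 2.59 * 56
= 365.19 * 56
= 20450.64 kW

20450.64 kW


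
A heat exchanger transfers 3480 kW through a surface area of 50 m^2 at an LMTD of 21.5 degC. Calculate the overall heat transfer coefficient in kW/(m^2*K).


From Q = U*A*LMTD, U = Q / (A * LMTD)
U = 3480 / (50 * 21.5) = 3480 / 1075 = 3.237

3.237 kW/(m^2*K)


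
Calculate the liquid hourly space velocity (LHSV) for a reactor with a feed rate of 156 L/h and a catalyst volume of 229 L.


LHSV = volumetric feed rate / catalyst volume
= 156 L/h / 229 L
= 0.6812 h^-1

0.6812 h^-1


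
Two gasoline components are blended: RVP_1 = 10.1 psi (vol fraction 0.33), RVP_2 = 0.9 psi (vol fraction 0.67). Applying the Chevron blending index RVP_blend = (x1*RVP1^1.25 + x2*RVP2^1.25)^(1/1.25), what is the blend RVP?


Chevron index: RVP_blend = (sum xi*RVPi^1.25)^(1/1.25)
RVP^1.25 terms: 0.33 * 10.1^1.25 + 0.67 * 0.9^1.25 = 6.52909
RVP_blend = 6.52909^(1/1.25) = 4.486

4.486 psi


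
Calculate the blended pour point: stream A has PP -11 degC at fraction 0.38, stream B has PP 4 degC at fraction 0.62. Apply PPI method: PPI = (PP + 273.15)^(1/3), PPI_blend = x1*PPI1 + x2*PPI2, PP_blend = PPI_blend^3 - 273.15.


PPI_1 = (-11 + 273.15)^(1/3) = 6.400049
PPI_2 = (4 + 273.15)^(1/3) = 6.51986
PPI_blend = 0.38 * 6.400049 + 0.62 * 6.51986 = 6.474332
PP_blend = 6.474332^3 - 273.15 = 271.3844 - 273.15 = -1.77

-1.77 degC


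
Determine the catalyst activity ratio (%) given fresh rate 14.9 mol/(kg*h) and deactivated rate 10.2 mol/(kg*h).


Activity (%) = (rate_used / rate_fresh) * 100
rate_used = 10.2, rate_fresh = 14.9
= (10.2 / 14.9) * 100
= 0.6846 * 100 = 68.46

68.46 %


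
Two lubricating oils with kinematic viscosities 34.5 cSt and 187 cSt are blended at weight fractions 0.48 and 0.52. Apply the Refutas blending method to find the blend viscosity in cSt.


Refutas method: VBN_i = 14.534*ln(ln(visc_i + 0.8)) + 10.975, blended linearly by mass fraction; since VBN is linear in VBI_i = ln(ln(visc_i + 0.8)) and the fractions sum to 1, blend VBI directly: visc = exp(exp(VBI_blend)) - 0.8
VBI_1 = ln(ln(34.5 + 0.8)) = 1.27085
VBI_2 = ln(ln(187 + 0.8)) = 1.65544
VBI_blend = 0.48 * 1.27085 + 0.52 * 1.65544 = 1.47084
visc_blend = exp(exp(1.47084)) - 0.8 = 76.90

76.90 cSt


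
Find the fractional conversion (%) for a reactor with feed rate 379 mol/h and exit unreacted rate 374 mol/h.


X = (F_in - F_out) / F_in * 100
Moles reacted = 379 - 374 = 5
X = 5 / 379 * 100
= 0.01319 * 100
= 1.319 %

1.319 %


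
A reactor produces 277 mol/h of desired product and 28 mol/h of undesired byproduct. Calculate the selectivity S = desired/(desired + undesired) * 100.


Selectivity = desired / (desired + undesired) * 100
Total products = 277 + 28 = 305 mol/h
S = 277 / 305 * 100
= 0.9082 * 100
= 90.82 %

90.82 %


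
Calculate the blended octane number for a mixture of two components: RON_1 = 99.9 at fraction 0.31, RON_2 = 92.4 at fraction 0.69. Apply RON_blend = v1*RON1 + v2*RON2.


Linear blending: RON_blend = sum(vi * RONi)
Contribution 1: 0.31 * 99.9 = 30.969
Contribution 2: 0.69 * 92.4 = 63.756
RON_blend = 30.969 + 63.756 = 94.725

94.725


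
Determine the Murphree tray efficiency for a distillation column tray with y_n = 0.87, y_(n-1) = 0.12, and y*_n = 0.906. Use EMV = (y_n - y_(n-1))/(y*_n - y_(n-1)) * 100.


Murphree vapor efficiency: EMV = (y_n - y_(n-1)) / (y*_n - y_(n-1)) * 100
EMV = (0.87 - 0.12) / (0.906 - 0.12) * 100 = 0.75 / 0.786 * 100 = 95.42

95.42 %


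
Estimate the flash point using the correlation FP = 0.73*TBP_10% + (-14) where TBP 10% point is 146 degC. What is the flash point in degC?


FP = 0.73 * 146 + (-14) = 92.58

92.58 degC


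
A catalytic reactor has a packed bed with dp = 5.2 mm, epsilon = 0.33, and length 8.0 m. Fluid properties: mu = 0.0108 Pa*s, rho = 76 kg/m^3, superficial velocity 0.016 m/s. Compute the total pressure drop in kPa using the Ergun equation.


dp = 5.2 mm = 0.0052 m
Viscous term = 150*0.0108*0.016*(1-0.33)^2 / (0.0052^2*0.33^3) = 11973.9
Inertial term = 1.75*76*0.016^2*(1-0.33) / (0.0052*0.33^3) = 122.073
dP/L = 11973.9 + 122.073 = 12096 Pa/m
dP = 12096 * 8.0 / 1000 = 96.77 kPa

96.77 kPa


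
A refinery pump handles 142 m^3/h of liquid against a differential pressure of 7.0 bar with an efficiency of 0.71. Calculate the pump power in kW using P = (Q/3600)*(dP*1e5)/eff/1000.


Q = 142 / 3600 = 0.0394444 m^3/s
P = 0.0394444 * (7.0 * 1e5) / 0.71 / 1000 = 38.89

38.89 kW


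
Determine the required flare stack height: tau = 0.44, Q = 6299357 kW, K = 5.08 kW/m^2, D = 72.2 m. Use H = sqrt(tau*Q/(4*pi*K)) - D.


tau*Q/(4*pi*K) = 0.44 * 6299357 / (4 * pi * 5.08) = 43418.6
sqrt(43418.6) = 208.371
H = 208.371 - 72.2 = 136.2

136.2 m


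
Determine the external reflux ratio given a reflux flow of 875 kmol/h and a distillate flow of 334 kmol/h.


Reflux ratio definition: R = L / D (liquid returned / distillate withdrawn)
L = 875 kmol/h, D = 334 kmol/h
R = 875 / 334 = 2.620

2.620


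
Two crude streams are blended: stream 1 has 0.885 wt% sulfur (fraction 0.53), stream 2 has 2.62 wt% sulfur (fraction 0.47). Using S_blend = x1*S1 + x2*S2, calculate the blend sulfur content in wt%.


Linear sulfur blending: S_blend = x1*S1 + x2*S2
Contribution 1: 0.53 * 0.885 = 0.46905 wt%
Contribution 2: 0.47 * 2.62 = 1.2314 wt%
S_blend = 0.46905 + 1.2314 = 1.70045

1.70045 wt%


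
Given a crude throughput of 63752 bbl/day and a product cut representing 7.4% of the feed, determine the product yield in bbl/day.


Crude throughput = 63752 bbl/day
Fraction yield = 7.4%
yield = throughput * fraction / 100
yield = 63752 * 7.4 / 100 = 4717.648

4717.648 bbl/day


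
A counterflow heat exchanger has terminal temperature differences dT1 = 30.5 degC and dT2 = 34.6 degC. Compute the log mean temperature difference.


LMTD = (dT1 - dT2) / ln(dT1/dT2)
= (30.5 - 34.6) / ln(30.5 / 34.6) = -4.1 / -0.126127 = 32.51

32.51 degC


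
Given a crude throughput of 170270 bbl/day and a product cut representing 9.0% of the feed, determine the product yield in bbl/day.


Crude throughput = 170270 bbl/day
Fraction yield = 9.0%
yield = throughput * fraction / 100
yield = 170270 * 9.0 / 100 = 15324.3

15324.3 bbl/day


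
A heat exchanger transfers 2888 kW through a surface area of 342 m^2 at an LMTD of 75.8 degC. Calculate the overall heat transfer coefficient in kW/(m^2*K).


From Q = U*A*LMTD, U = Q / (A * LMTD)
U = 2888 / (342 * 75.8) = 2888 / 25923.6 = 0.1114

0.1114 kW/(m^2*K)


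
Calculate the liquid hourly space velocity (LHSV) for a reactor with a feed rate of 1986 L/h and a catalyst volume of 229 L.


LHSV = volumetric feed rate / catalyst volume
= 1986 L/h / 229 L
= 8.672 h^-1

8.672 h^-1


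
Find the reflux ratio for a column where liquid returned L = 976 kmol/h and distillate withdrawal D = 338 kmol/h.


Reflux ratio definition: R = L / D (liquid returned / distillate withdrawn)
L = 976 kmol/h, D = 338 kmol/h
R = 976 / 338 = 2.888

2.888


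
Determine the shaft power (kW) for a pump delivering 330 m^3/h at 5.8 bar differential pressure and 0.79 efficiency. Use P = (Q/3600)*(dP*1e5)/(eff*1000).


Q = 330 / 3600 = 0.0916667 m^3/s
P = 0.0916667 * (5.8 * 1e5) / 0.79 / 1000 = 67.30

67.30 kW


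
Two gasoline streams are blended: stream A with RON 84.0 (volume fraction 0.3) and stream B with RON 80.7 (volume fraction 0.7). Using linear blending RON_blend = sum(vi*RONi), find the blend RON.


Linear blending: RON_blend = sum(vi * RONi)
Contribution 1: 0.3 * 84.0 = 25.2
Contribution 2: 0.7 * 80.7 = 56.49
RON_blend = 25.2 + 56.49 = 81.69

81.69


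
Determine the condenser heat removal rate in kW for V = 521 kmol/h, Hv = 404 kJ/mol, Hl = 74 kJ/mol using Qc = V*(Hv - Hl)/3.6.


Qc = 521 * (404 - 74) / 3.6 = 521 * 330 / 3.6 = 47760

47760 kW


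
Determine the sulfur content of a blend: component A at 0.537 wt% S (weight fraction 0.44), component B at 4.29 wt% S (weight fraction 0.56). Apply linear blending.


Linear sulfur blending: S_blend = x1*S1 + x2*S2
Contribution 1: 0.44 * 0.537 = 0.23628 wt%
Contribution 2: 0.56 * 4.29 = 2.4024 wt%
S_blend = 0.23628 + 2.4024 = 2.63868

2.63868 wt%


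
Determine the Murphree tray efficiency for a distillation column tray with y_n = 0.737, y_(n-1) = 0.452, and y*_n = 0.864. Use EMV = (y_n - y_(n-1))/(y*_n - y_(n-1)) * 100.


Murphree vapor efficiency: EMV = (y_n - y_(n-1)) / (y*_n - y_(n-1)) * 100
EMV = (0.737 - 0.452) / (0.864 - 0.452) * 100 = 0.285 / 0.412 * 100 = 69.17

69.17 %


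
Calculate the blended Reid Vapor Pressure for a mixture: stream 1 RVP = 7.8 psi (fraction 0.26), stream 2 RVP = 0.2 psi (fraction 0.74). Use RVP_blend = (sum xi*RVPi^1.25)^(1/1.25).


Chevron index: RVP_blend = (sum xi*RVPi^1.25)^(1/1.25)
RVP^1.25 terms: 0.26 * 7.8^1.25 + 0.74 * 0.2^1.25 = 3.48813
RVP_blend = 3.48813^(1/1.25) = 2.717

2.717 psi


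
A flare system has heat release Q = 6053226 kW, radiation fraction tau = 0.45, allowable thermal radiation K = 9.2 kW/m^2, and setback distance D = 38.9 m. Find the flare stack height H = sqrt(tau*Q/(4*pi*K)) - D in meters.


tau*Q/(4*pi*K) = 0.45 * 6053226 / (4 * pi * 9.2) = 23561.4
sqrt(23561.4) = 153.497
H = 153.497 - 38.9 = 114.6

114.6 m


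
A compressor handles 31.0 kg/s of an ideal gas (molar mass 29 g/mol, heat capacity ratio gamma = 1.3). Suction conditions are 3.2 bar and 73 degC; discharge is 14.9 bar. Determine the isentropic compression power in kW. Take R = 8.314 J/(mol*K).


Isentropic work: W = m*(gamma/(gamma-1))*(R*T1/MW)*((P2/P1)^((gamma-1)/gamma) - 1)
T1 = 73 + 273.15 = 346.15 K
Pressure ratio = 14.9 / 3.2 = 4.65625
Exponent = (1.3 - 1)/1.3 = 0.230769
(P2/P1)^exp - 1 = 4.65625^0.230769 - 1 = 0.42614
W = 31.0 * 1.3 / 0.3 * 8.314 * 346.15 / 29 * 0.42614 = 5681

5681 kW


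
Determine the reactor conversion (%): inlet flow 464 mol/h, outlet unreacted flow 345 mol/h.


X = (F_in - F_out) / F_in * 100
Moles reacted = 464 - 345 = 119
X = 119 / 464 * 100
= 0.2565 * 100
= 25.65 %

25.65 %


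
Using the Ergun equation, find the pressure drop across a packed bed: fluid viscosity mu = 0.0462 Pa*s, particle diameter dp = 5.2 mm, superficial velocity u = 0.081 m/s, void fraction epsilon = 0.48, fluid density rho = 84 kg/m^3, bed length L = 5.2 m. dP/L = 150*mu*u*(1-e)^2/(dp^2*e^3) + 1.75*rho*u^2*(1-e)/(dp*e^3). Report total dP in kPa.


dp = 5.2 mm = 0.0052 m
Viscous term = 150*0.0462*0.081*(1-0.48)^2 / (0.0052^2*0.48^3) = 50756.8
Inertial term = 1.75*84*0.081^2*(1-0.48) / (0.0052*0.48^3) = 872.095
dP/L = 50756.8 + 872.095 = 51628.9 Pa/m
dP = 51628.9 * 5.2 / 1000 = 268.5 kPa

268.5 kPa


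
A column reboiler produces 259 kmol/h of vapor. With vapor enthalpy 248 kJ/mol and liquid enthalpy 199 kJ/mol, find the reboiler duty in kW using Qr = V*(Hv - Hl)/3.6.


Qr = 259 * (248 - 199) / 3.6 = 259 * 49 / 3.6 = 3525

3525 kW


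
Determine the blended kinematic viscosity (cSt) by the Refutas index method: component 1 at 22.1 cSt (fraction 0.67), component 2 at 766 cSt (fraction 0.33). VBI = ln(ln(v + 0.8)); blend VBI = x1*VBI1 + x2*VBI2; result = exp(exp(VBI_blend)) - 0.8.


Refutas method: VBN_i = 14.534*ln(ln(visc_i + 0.8)) + 10.975, blended linearly by mass fraction; since VBN is linear in VBI_i = ln(ln(visc_i + 0.8)) and the fractions sum to 1, blend VBI directly: visc = exp(exp(VBI_blend)) - 0.8
VBI_1 = ln(ln(22.1 + 0.8)) = 1.1414
VBI_2 = ln(ln(766 + 0.8)) = 1.89345
VBI_blend = 0.67 * 1.1414 + 0.33 * 1.89345 = 1.38958
visc_blend = exp(exp(1.38958)) - 0.8 = 54.52

54.52 cSt


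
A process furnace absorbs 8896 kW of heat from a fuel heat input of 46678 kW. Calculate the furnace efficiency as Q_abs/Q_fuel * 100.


Furnace efficiency = Q_absorbed / Q_fuel * 100
= 8896 / 46678 * 100 = 19.06

19.06 %


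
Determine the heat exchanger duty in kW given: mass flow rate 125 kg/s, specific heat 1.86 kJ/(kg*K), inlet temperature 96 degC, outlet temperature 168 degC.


Q = m_dot * cp * delta_T
delta_T = 168 - 96 = 72 K
Q = 125 * 1.86 * 72
= 232.5 * 72
= 16740 kW

16740 kW


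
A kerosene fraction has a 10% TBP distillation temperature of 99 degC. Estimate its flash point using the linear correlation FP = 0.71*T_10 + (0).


FP = 0.71 * 99 + (0) = 70.29

70.29 degC


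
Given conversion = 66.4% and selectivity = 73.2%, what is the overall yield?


Overall yield = conversion (%) * selectivity (%) / 100
Conversion = 66.4%, Selectivity = 73.2%
Y = 66.4 * 73.2 / 100
= 48.6048 %

48.6048 %


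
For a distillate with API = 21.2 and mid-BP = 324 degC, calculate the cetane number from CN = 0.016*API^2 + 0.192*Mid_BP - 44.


CN = 0.016 * 21.2^2 + 0.192 * 324 - 44
CN = 7.19104 + 62.208 - 44 = 25.39904

25.39904


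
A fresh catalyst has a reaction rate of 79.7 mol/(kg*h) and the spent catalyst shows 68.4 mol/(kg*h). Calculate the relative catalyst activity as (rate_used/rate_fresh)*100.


Activity (%) = (rate_used / rate_fresh) * 100
rate_used = 68.4, rate_fresh = 79.7
= (68.4 / 79.7) * 100
= 0.8582 * 100 = 85.82

85.82 %


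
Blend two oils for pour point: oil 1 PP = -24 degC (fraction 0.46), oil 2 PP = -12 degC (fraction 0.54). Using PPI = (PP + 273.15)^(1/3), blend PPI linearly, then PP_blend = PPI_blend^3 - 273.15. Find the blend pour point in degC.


PPI_1 = (-24 + 273.15)^(1/3) = 6.292458
PPI_2 = (-12 + 273.15)^(1/3) = 6.391901
PPI_blend = 0.46 * 6.292458 + 0.54 * 6.391901 = 6.346157
PP_blend = 6.346157^3 - 273.15 = 255.5833 - 273.15 = -17.57

-17.57 degC


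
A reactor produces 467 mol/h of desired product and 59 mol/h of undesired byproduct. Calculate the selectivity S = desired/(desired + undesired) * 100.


Selectivity = desired / (desired + undesired) * 100
Total products = 467 + 59 = 526 mol/h
S = 467 / 526 * 100
= 0.8878 * 100
= 88.78 %

88.78 %


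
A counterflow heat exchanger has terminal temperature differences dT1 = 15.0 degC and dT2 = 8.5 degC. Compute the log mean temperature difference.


LMTD = (dT1 - dT2) / ln(dT1/dT2)
= (15.0 - 8.5) / ln(15.0 / 8.5) = 6.5 / 0.567984 = 11.44

11.44 degC


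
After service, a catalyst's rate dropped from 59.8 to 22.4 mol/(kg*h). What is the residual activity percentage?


Activity (%) = (rate_used / rate_fresh) * 100
rate_used = 22.4, rate_fresh = 59.8
= (22.4 / 59.8) * 100
= 0.3746 * 100 = 37.46

37.46 %


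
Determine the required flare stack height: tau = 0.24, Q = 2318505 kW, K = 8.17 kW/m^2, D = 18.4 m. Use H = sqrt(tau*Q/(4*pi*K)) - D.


tau*Q/(4*pi*K) = 0.24 * 2318505 / (4 * pi * 8.17) = 5419.85
sqrt(5419.85) = 73.6196
H = 73.6196 - 18.4 = 55.22

55.22 m


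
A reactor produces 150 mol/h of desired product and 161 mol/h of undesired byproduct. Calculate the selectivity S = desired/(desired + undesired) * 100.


Selectivity = desired / (desired + undesired) * 100
Total products = 150 + 161 = 311 mol/h
S = 150 / 311 * 100
= 0.4823 * 100
= 48.23 %

48.23 %


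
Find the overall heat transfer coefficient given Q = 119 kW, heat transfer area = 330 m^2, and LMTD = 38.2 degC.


From Q = U*A*LMTD, U = Q / (A * LMTD)
U = 119 / (330 * 38.2) = 119 / 12606 = 0.009440

0.009440 kW/(m^2*K)


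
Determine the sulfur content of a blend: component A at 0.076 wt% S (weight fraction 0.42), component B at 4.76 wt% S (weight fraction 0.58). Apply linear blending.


Linear sulfur blending: S_blend = x1*S1 + x2*S2
Contribution 1: 0.42 * 0.076 = 0.03192 wt%
Contribution 2: 0.58 * 4.76 = 2.7608 wt%
S_blend = 0.03192 + 2.7608 = 2.79272

2.79272 wt%


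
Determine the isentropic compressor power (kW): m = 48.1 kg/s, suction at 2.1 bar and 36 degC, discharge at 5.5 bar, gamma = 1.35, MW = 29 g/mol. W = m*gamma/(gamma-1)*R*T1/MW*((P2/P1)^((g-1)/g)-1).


Isentropic work: W = m*(gamma/(gamma-1))*(R*T1/MW)*((P2/P1)^((gamma-1)/gamma) - 1)
T1 = 36 + 273.15 = 309.15 K
Pressure ratio = 5.5 / 2.1 = 2.61905
Exponent = (1.35 - 1)/1.35 = 0.259259
(P2/P1)^exp - 1 = 2.61905^0.259259 - 1 = 0.283534
W = 48.1 * 1.35 / 0.35 * 8.314 * 309.15 / 29 * 0.283534 = 4662

4662 kW


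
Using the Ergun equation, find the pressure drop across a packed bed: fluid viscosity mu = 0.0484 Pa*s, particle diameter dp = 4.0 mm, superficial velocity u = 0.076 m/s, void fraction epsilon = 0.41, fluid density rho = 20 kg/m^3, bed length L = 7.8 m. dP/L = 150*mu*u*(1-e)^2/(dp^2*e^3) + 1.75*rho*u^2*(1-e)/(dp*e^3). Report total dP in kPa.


dp = 4.0 mm = 0.004 m
Viscous term = 150*0.0484*0.076*(1-0.41)^2 / (0.004^2*0.41^3) = 174174
Inertial term = 1.75*20*0.076^2*(1-0.41) / (0.004*0.41^3) = 432.649
dP/L = 174174 + 432.649 = 174607 Pa/m
dP = 174607 * 7.8 / 1000 = 1362 kPa

1362 kPa
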